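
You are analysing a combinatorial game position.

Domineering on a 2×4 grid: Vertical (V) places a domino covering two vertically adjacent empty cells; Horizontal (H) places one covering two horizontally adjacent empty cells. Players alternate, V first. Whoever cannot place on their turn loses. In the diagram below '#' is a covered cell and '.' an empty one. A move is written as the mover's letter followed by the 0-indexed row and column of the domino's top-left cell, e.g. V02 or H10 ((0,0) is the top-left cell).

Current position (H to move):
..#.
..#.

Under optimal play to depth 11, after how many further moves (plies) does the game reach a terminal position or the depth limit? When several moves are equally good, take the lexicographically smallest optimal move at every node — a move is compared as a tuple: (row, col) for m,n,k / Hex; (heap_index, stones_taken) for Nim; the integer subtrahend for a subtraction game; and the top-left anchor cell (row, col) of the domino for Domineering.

PV length from [..#./..#.]: 3 plies

p1 H@[..#./..#.]: H00[###./..#.]+1* H10[..#./###.]+1
p2 V@[###./..#.]: V03[####/..##]-1*
p3 H@[####/..##]: H10[####/####]+1*
p4 V@[####/####] terminal -1; root [..#./..#.] d11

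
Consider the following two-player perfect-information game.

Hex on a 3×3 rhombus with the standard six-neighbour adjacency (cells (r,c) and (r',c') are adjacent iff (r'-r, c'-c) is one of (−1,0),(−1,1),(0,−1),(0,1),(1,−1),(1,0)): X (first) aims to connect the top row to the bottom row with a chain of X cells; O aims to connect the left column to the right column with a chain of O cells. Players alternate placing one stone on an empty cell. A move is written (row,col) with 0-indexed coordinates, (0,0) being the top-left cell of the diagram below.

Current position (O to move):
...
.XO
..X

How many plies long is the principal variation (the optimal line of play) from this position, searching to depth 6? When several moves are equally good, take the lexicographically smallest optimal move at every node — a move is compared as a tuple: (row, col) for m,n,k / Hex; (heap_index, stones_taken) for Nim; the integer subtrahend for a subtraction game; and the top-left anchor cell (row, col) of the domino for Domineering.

ply 1, O at .../.XO/..X | (0,0)=-1→O../.XO/..X*; (0,1)=-1→.O./.XO/..X; (0,2)=-1→..O/.XO/..X; (1,0)=-1→.../OXO/..X; (2,0)=-1→.../.XO/O.X; (2,1)=-1→.../.XO/.OX
ply 2, X at O../.XO/..X | (0,1)=+1→OX./.XO/..X*; (0,2)=+1→O.X/.XO/..X; (1,0)=+1→O../XXO/..X; (2,0)=+1→O../.XO/X.X; (2,1)=+1→O../.XO/.XX
ply 3, O at OX./.XO/..X | (0,2)=-1→OXO/.XO/..X*; (1,0)=-1→OX./OXO/..X; (2,0)=-1→OX./.XO/O.X; (2,1)=-1→OX./.XO/.OX
ply 4, X at OXO/.XO/..X | (1,0)=+1→OXO/XXO/..X*; (2,0)=+1→OXO/.XO/X.X; (2,1)=+1→OXO/.XO/.XX
ply 5, O at OXO/XXO/..X | (2,0)=-1→OXO/XXO/O.X*; (2,1)=-1→OXO/XXO/.OX
ply 6, X at OXO/XXO/O.X | (2,1)=+1→OXO/XXO/OXX*
ply 7: OXO/XXO/OXX is terminal -1 (O); from .../.XO/..X depth 6

PV length from [.../.XO/..X]: 6 plies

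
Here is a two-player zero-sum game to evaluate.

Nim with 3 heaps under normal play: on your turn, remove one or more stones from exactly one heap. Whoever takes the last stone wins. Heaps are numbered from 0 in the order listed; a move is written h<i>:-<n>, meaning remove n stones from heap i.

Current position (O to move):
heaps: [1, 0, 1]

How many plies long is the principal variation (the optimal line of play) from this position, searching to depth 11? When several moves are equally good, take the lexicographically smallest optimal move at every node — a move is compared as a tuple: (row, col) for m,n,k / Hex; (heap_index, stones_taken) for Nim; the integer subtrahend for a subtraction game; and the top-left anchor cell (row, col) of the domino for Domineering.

PV length from [(1,0,1)]: 2 plies

ply 1, O at (1,0,1) | h0:-1=-1→(0,0,1)*; h2:-1=-1→(1,0,0)
ply 2, X at (0,0,1) | h2:-1=+1→(0,0,0)*
ply 3: (0,0,0) is terminal -1 (O); from (1,0,1) depth 11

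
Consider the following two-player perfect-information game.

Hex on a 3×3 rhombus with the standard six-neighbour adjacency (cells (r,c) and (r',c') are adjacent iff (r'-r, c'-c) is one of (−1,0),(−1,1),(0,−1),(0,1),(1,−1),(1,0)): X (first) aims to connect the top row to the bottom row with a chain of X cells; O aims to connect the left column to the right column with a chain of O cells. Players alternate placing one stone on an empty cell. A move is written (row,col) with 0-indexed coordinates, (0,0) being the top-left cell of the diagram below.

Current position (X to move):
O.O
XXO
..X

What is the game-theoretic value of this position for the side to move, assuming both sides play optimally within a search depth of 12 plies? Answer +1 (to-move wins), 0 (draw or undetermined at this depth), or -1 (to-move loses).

value(O.O/XXO/..X, X) = +1

[O.O/XXO/..X] X move#1: (0,1):+1/OXO/XXO/..X*, (2,0):-1/O.O/XXO/X.X, (2,1):-1/O.O/XXO/.XX
[OXO/XXO/..X] O move#2: (2,0):-1/OXO/XXO/O.X*, (2,1):-1/OXO/XXO/.OX
[OXO/XXO/O.X] X move#3: (2,1):+1/OXO/XXO/OXX*
[OXO/XXO/OXX] end (terminal -1, O#4); searched O.O/XXO/..X to 12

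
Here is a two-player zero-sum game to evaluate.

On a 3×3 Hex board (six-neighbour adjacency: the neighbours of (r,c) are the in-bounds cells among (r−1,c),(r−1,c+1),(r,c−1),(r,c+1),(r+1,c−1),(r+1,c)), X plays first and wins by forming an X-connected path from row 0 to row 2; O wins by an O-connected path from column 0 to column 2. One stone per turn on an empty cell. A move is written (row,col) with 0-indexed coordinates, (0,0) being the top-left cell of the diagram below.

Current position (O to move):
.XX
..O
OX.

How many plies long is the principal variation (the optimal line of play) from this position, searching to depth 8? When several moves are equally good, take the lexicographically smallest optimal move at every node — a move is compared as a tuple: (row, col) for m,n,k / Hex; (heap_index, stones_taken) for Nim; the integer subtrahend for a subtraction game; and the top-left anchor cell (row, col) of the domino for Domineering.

PV length from [.XX/..O/OX.]: 1 ply

[.XX/..O/OX.] O move#1: (0,0):-1/OXX/..O/OX., (1,0):-1/.XX/O.O/OX., (1,1):+1/.XX/.OO/OX.*, (2,2):-1/.XX/..O/OXO
[.XX/.OO/OX.] end (terminal -1, X#2); searched .XX/..O/OX. to 8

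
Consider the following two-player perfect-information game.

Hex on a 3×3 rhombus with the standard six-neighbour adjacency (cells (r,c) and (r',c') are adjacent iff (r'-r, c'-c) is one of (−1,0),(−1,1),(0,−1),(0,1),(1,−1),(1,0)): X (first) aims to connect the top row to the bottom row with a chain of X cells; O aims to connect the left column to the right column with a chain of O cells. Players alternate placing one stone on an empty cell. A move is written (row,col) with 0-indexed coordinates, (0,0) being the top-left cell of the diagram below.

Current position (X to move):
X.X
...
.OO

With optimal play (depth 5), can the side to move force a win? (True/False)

X winning at [X.X/.../.OO]: True

ply 1, X at X.X/.../.OO | (0,1)=-1→XXX/.../.OO; (1,0)=-1→X.X/X../.OO; (1,1)=-1→X.X/.X./.OO; (1,2)=-1→X.X/..X/.OO; (2,0)=+1→X.X/.../XOO*
ply 2, O at X.X/.../XOO | (0,1)=-1→XOX/.../XOO*; (1,0)=-1→X.X/O../XOO; (1,1)=-1→X.X/.O./XOO; (1,2)=-1→X.X/..O/XOO
ply 3, X at XOX/.../XOO | (1,0)=+1→XOX/X../XOO*; (1,1)=+1→XOX/.X./XOO; (1,2)=+1→XOX/..X/XOO
ply 4: XOX/X../XOO is terminal -1 (O); from X.X/.../.OO depth 5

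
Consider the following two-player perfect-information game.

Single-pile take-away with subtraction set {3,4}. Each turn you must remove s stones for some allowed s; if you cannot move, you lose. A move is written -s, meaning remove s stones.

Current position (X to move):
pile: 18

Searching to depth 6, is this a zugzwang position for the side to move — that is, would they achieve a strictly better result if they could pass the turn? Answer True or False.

p1 X@[18]: -3[15]+1* -4[14]+1
p2 O@[15]: -3[12]-1* -4[11]-1
p3 X@[12]: -3[9]+1* -4[8]+1
p4 O@[9]: -3[6]-1* -4[5]-1
p5 X@[6]: -3[3]-1 -4[2]+1*
p6 O@[2] terminal -1; root [18] d6
pass branch (O moves first from the same position):
  | p1 O@[18]: -3[15]+1* -4[14]+1
  | p2 X@[15]: -3[12]-1* -4[11]-1
  | p3 O@[12]: -3[9]+1* -4[8]+1
  | p4 X@[9]: -3[6]-1* -4[5]-1
  | p5 O@[6]: -3[3]-1 -4[2]+1*
  | p6 X@[2] terminal -1; root [18] d6
X moving scores +1; X passing scores -1

zugzwang(18, X) = False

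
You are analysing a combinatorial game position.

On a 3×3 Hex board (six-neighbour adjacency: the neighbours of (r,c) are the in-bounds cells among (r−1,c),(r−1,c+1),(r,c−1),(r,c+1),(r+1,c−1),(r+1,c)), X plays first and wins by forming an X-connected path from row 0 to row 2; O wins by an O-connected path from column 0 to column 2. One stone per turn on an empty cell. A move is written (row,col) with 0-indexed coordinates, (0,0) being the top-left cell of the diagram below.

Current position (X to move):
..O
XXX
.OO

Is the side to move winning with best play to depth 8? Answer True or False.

ply 1, X at ..O/XXX/.OO | (0,0)=-1→X.O/XXX/.OO; (0,1)=-1→.XO/XXX/.OO; (2,0)=+1→..O/XXX/XOO*
ply 2, O at ..O/XXX/XOO | (0,0)=-1→O.O/XXX/XOO*; (0,1)=-1→.OO/XXX/XOO
ply 3, X at O.O/XXX/XOO | (0,1)=+1→OXO/XXX/XOO*
ply 4: OXO/XXX/XOO is terminal -1 (O); from ..O/XXX/.OO depth 8

X winning at [..O/XXX/.OO]: True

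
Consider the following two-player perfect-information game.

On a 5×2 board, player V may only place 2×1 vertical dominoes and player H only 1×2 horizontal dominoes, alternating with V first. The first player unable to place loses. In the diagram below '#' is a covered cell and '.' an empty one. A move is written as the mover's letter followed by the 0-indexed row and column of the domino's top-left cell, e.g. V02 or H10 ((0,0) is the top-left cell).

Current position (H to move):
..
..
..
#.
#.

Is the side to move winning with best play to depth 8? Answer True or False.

ply 1, H at ../../../#./#. | H00=-1→##/../../#./#.; H10=+1→../##/../#./#.*; H20=-1→../../##/#./#.
ply 2, V at ../##/../#./#. | V21=-1→../##/.#/##/#.*; V31=-1→../##/../##/##
ply 3, H at ../##/.#/##/#. | H00=+1→##/##/.#/##/#.*
ply 4: ##/##/.#/##/#. is terminal -1 (V); from ../../../#./#. depth 8

H winning at [../../../#./#.]: True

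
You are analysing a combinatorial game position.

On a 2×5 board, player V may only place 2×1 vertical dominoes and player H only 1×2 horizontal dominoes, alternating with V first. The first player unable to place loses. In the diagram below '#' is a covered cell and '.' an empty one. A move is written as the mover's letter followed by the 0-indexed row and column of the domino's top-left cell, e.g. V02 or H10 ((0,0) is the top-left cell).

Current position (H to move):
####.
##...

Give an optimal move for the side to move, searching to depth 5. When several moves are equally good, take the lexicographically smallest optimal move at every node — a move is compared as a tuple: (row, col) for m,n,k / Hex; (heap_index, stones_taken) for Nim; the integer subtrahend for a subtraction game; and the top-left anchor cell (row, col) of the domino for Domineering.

p1 H@[####./##...]: H12[####./####.]-1 H13[####./##.##]+1*
p2 V@[####./##.##] terminal -1; root [####./##...] d5

H's best at [####./##...]: H13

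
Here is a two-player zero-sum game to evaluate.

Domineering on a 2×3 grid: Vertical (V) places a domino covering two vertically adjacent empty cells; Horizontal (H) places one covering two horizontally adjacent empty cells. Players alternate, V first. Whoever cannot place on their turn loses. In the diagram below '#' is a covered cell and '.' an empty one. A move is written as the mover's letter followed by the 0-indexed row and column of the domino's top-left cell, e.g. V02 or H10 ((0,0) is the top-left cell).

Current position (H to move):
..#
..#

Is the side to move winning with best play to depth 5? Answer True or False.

H winning at [..#/..#]: True

ply 1, H at ..#/..# | H00=+1→###/..#*; H10=+1→..#/###
ply 2: ###/..# is terminal -1 (V); from ..#/..# depth 5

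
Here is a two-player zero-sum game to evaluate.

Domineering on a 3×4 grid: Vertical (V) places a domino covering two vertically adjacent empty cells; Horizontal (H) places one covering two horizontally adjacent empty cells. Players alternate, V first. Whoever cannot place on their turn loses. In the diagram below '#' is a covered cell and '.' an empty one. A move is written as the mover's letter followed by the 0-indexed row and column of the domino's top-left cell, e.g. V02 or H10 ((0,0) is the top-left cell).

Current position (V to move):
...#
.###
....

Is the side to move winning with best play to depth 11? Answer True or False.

ply 1, V at ...#/.###/.... | V00=-1→#..#/####/....*; V10=-1→...#/####/#...
ply 2, H at #..#/####/.... | H01=+1→####/####/....*; H20=+1→#..#/####/##..; H21=+1→#..#/####/.##.; H22=+1→#..#/####/..##
ply 3: ####/####/.... is terminal -1 (V); from ...#/.###/.... depth 11

V winning at [...#/.###/....]: False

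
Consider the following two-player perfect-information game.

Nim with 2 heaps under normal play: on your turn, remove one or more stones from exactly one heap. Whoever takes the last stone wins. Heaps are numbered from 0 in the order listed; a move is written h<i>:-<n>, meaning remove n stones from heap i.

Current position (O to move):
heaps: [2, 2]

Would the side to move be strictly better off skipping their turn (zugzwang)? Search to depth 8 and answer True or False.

zugzwang((2,2), O) = True

ply 1, O at (2,2) | h0:-1=-1→(1,2)*; h0:-2=-1→(0,2); h1:-1=-1→(2,1); h1:-2=-1→(2,0)
ply 2, X at (1,2) | h0:-1=-1→(0,2); h1:-1=+1→(1,1)*; h1:-2=-1→(1,0)
ply 3, O at (1,1) | h0:-1=-1→(0,1)*; h1:-1=-1→(1,0)
ply 4, X at (0,1) | h1:-1=+1→(0,0)*
ply 5: (0,0) is terminal -1 (O); from (2,2) depth 8
if O skipped the turn, X would face:
~ ply 1, X at (2,2) | h0:-1=-1→(1,2)*; h0:-2=-1→(0,2); h1:-1=-1→(2,1); h1:-2=-1→(2,0)
~ ply 2, O at (1,2) | h0:-1=-1→(0,2); h1:-1=+1→(1,1)*; h1:-2=-1→(1,0)
~ ply 3, X at (1,1) | h0:-1=-1→(0,1)*; h1:-1=-1→(1,0)
~ ply 4, O at (0,1) | h1:-1=+1→(0,0)*
~ ply 5: (0,0) is terminal -1 (X); from (2,2) depth 8
compare (O): move=-1 vs pass=+1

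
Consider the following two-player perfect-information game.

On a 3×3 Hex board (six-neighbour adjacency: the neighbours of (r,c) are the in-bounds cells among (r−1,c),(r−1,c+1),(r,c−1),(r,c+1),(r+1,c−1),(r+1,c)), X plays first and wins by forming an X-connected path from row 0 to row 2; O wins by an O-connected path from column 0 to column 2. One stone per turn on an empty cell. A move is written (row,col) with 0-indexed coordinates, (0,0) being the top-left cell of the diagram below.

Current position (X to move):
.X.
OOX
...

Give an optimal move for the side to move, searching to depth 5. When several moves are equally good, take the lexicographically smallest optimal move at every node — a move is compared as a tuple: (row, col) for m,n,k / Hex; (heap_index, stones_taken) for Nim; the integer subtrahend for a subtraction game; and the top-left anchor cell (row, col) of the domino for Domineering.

X's best at [.X./OOX/...]: (0,2)

ply 1, X at .X./OOX/... | (0,0)=-1→XX./OOX/...; (0,2)=+1→.XX/OOX/...*; (2,0)=-1→.X./OOX/X..; (2,1)=-1→.X./OOX/.X.; (2,2)=-1→.X./OOX/..X
ply 2, O at .XX/OOX/... | (0,0)=-1→OXX/OOX/...*; (2,0)=-1→.XX/OOX/O..; (2,1)=-1→.XX/OOX/.O.; (2,2)=-1→.XX/OOX/..O
ply 3, X at OXX/OOX/... | (2,0)=+1→OXX/OOX/X..*; (2,1)=+1→OXX/OOX/.X.; (2,2)=+1→OXX/OOX/..X
ply 4, O at OXX/OOX/X.. | (2,1)=-1→OXX/OOX/XO.*; (2,2)=-1→OXX/OOX/X.O
ply 5, X at OXX/OOX/XO. | (2,2)=+1→OXX/OOX/XOX*
ply 6: OXX/OOX/XOX is terminal -1 (O); from .X./OOX/... depth 5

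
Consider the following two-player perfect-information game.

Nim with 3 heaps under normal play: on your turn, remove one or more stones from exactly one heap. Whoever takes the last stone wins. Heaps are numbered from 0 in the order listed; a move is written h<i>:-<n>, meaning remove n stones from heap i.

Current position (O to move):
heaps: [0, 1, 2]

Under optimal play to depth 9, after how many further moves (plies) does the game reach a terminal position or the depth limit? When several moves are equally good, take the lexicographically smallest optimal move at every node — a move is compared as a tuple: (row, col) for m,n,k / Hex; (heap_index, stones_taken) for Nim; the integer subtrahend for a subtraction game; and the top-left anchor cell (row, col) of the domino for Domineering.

ply 1, O at (0,1,2) | h1:-1=-1→(0,0,2); h2:-1=+1→(0,1,1)*; h2:-2=-1→(0,1,0)
ply 2, X at (0,1,1) | h1:-1=-1→(0,0,1)*; h2:-1=-1→(0,1,0)
ply 3, O at (0,0,1) | h2:-1=+1→(0,0,0)*
ply 4: (0,0,0) is terminal -1 (X); from (0,1,2) depth 9

PV length from [(0,1,2)]: 3 plies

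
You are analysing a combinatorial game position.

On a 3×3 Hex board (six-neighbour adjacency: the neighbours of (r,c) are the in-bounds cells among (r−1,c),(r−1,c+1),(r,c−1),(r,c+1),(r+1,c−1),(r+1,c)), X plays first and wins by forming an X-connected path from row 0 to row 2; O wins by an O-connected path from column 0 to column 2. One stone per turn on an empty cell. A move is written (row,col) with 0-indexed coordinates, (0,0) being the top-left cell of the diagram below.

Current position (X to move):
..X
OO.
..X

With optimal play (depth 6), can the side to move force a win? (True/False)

ply 1, X at ..X/OO./..X | (0,0)=-1→X.X/OO./..X; (0,1)=-1→.XX/OO./..X; (1,2)=+1→..X/OOX/..X*; (2,0)=-1→..X/OO./X.X; (2,1)=-1→..X/OO./.XX
ply 2: ..X/OOX/..X is terminal -1 (O); from ..X/OO./..X depth 6

X winning at [..X/OO./..X]: True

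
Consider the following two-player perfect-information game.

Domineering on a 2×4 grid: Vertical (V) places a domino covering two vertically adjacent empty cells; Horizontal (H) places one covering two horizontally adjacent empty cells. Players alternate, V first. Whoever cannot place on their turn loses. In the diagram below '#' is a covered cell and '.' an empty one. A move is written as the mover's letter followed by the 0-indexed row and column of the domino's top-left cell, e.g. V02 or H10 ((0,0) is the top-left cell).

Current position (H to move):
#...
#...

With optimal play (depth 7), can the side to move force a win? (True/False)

p1 H@[#.../#...]: H01[###./#...]+1* H02[#.##/#...]+1 H11[#.../###.]+1 H12[#.../#.##]+1
p2 V@[###./#...]: V03[####/#..#]-1*
p3 H@[####/#..#]: H11[####/####]+1*
p4 V@[####/####] terminal -1; root [#.../#...] d7

H winning at [#.../#...]: True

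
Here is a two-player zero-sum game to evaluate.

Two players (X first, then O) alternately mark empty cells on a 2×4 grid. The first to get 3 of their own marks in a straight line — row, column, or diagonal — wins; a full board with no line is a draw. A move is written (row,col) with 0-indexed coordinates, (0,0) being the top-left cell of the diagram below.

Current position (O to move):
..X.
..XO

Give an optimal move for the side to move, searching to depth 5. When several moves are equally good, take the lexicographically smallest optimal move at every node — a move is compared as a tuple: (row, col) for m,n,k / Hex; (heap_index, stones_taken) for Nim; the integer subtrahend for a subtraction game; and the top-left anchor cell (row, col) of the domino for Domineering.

ply 1, O at ..X./..XO | (0,0)=+0→O.X./..XO*; (0,1)=+0→.OX./..XO; (0,3)=+0→..XO/..XO; (1,0)=-1→..X./O.XO; (1,1)=-1→..X./.OXO
ply 2, X at O.X./..XO | (0,1)=+0→OXX./..XO*; (0,3)=+0→O.XX/..XO; (1,0)=+0→O.X./X.XO; (1,1)=+0→O.X./.XXO
ply 3, O at OXX./..XO | (0,3)=+0→OXXO/..XO*; (1,0)=-1→OXX./O.XO; (1,1)=-1→OXX./.OXO
ply 4, X at OXXO/..XO | (1,0)=+0→OXXO/X.XO*; (1,1)=+0→OXXO/.XXO
ply 5, O at OXXO/X.XO | (1,1)=+0→OXXO/XOXO*
ply 6: OXXO/XOXO is terminal +0 (X); from ..X./..XO depth 5

O's best at [..X./..XO]: (0,0)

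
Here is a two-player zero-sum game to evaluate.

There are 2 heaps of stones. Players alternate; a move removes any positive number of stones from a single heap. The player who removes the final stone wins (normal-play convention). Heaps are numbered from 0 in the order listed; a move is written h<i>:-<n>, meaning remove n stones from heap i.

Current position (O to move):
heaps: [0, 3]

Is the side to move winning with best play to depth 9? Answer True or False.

O winning at [(0,3)]: True

[(0,3)] O move#1: h1:-1:-1/(0,2), h1:-2:-1/(0,1), h1:-3:+1/(0,0)*
[(0,0)] end (terminal -1, X#2); searched (0,3) to 9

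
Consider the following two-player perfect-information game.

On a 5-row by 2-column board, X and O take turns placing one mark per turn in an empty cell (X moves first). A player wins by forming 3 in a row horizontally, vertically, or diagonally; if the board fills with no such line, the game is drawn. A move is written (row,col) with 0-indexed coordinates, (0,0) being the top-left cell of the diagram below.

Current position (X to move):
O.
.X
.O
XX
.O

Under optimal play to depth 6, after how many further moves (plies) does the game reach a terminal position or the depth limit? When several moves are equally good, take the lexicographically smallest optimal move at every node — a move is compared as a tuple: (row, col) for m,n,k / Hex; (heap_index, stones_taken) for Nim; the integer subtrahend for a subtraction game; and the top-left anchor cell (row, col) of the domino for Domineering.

PV length from [O./.X/.O/XX/.O]: 3 plies

p1 X@[O./.X/.O/XX/.O]: (0,1)[OX/.X/.O/XX/.O]+0 (1,0)[O./XX/.O/XX/.O]+0 (2,0)[O./.X/XO/XX/.O]+1* (4,0)[O./.X/.O/XX/XO]+0
p2 O@[O./.X/XO/XX/.O]: (0,1)[OO/.X/XO/XX/.O]-1* (1,0)[O./OX/XO/XX/.O]-1 (4,0)[O./.X/XO/XX/OO]-1
p3 X@[OO/.X/XO/XX/.O]: (1,0)[OO/XX/XO/XX/.O]+1* (4,0)[OO/.X/XO/XX/XO]+1
p4 O@[OO/XX/XO/XX/.O] terminal -1; root [O./.X/.O/XX/.O] d6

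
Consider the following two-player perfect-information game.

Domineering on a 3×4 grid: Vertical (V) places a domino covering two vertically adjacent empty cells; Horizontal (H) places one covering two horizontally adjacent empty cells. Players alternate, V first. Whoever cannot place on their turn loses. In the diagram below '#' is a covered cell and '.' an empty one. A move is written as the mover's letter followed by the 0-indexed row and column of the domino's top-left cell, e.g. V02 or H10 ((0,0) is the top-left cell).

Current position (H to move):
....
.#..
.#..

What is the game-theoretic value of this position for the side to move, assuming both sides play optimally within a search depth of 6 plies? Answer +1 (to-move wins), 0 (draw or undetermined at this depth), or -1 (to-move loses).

value(..../.#../.#.., H) = +1

ply 1, H at ..../.#../.#.. | H00=-1→##../.#../.#..; H01=-1→.##./.#../.#..; H02=-1→..##/.#../.#..; H12=+1→..../.###/.#..*; H22=-1→..../.#../.###
ply 2, V at ..../.###/.#.. | V00=-1→#.../####/.#..*; V10=-1→..../####/##..
ply 3, H at #.../####/.#.. | H01=+1→###./####/.#..*; H02=+1→#.##/####/.#..; H22=+1→#.../####/.###
ply 4: ###./####/.#.. is terminal -1 (V); from ..../.#../.#.. depth 6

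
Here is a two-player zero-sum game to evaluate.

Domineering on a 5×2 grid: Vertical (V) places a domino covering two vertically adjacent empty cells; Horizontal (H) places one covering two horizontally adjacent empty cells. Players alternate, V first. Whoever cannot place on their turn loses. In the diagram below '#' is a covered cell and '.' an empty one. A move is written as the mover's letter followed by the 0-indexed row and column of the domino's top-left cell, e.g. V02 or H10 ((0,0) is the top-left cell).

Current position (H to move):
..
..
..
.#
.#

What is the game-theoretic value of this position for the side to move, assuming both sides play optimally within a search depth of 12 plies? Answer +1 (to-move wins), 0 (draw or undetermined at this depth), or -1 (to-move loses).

p1 H@[../../../.#/.#]: H00[##/../../.#/.#]-1 H10[../##/../.#/.#]+1* H20[../../##/.#/.#]-1
p2 V@[../##/../.#/.#]: V20[../##/#./##/.#]-1* V30[../##/../##/##]-1
p3 H@[../##/#./##/.#]: H00[##/##/#./##/.#]+1*
p4 V@[##/##/#./##/.#] terminal -1; root [../../../.#/.#] d12

value(../../../.#/.#, H) = +1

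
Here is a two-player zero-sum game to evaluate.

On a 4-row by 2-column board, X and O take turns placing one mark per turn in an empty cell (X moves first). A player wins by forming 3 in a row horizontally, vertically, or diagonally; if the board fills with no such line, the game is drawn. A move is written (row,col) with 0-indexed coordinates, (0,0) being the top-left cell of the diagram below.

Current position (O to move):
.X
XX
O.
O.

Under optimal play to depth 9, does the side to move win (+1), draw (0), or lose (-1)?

value(.X/XX/O./O., O) = 0

[.X/XX/O./O.] O move#1: (0,0):-1/OX/XX/O./O., (2,1):+0/.X/XX/OO/O.*, (3,1):-1/.X/XX/O./OO
[.X/XX/OO/O.] X move#2: (0,0):+0/XX/XX/OO/O.*, (3,1):+0/.X/XX/OO/OX
[XX/XX/OO/O.] O move#3: (3,1):+0/XX/XX/OO/OO*
[XX/XX/OO/OO] end (terminal +0, X#4); searched .X/XX/O./O. to 9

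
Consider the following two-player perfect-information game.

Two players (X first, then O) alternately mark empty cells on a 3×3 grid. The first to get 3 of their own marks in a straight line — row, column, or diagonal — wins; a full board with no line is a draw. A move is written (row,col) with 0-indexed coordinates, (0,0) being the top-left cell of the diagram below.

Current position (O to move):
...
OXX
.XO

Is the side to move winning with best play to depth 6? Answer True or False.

[.../OXX/.XO] O move#1: (0,0):-1/O../OXX/.XO, (0,1):+0/.O./OXX/.XO*, (0,2):-1/..O/OXX/.XO, (2,0):-1/.../OXX/OXO
[.O./OXX/.XO] X move#2: (0,0):+0/XO./OXX/.XO*, (0,2):+0/.OX/OXX/.XO, (2,0):+0/.O./OXX/XXO
[XO./OXX/.XO] O move#3: (0,2):+0/XOO/OXX/.XO*, (2,0):+0/XO./OXX/OXO
[XOO/OXX/.XO] X move#4: (2,0):+0/XOO/OXX/XXO*
[XOO/OXX/XXO] end (terminal +0, O#5); searched .../OXX/.XO to 6

O winning at [.../OXX/.XO]: False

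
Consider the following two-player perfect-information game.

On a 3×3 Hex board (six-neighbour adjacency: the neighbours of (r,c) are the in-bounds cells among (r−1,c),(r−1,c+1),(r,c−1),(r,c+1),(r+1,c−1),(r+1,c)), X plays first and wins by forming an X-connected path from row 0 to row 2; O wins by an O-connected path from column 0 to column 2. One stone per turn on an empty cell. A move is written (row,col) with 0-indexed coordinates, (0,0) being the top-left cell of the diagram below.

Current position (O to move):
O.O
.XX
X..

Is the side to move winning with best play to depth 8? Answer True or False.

O winning at [O.O/.XX/X..]: True

p1 O@[O.O/.XX/X..]: (0,1)[OOO/.XX/X..]+1* (1,0)[O.O/OXX/X..]-1 (2,1)[O.O/.XX/XO.]-1 (2,2)[O.O/.XX/X.O]-1
p2 X@[OOO/.XX/X..] terminal -1; root [O.O/.XX/X..] d8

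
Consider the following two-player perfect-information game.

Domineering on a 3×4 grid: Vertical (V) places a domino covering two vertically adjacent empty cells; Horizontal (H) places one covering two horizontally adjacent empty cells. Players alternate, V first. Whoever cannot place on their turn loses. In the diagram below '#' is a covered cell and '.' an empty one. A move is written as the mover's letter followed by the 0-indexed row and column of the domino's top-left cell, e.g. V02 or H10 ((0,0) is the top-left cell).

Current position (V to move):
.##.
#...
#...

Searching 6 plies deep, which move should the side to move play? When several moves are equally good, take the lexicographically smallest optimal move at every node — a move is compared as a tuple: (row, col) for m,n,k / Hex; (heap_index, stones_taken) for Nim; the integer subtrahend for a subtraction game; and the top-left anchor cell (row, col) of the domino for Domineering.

[.##./#.../#...] V move#1: V03:-1/.###/#..#/#..., V11:-1/.##./##../##.., V12:+1/.##./#.#./#.#.*, V13:-1/.##./#..#/#..#
[.##./#.#./#.#.] end (terminal -1, H#2); searched .##./#.../#... to 6

V's best at [.##./#.../#...]: V12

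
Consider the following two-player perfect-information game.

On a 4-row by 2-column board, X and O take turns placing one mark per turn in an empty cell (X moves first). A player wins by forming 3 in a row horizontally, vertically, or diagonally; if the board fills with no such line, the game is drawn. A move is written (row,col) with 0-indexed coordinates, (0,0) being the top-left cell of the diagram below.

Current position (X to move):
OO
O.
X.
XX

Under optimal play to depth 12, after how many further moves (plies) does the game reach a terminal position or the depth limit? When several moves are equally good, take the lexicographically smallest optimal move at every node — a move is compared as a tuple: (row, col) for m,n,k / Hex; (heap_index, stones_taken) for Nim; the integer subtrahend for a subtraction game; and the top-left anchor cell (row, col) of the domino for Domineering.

PV length from [OO/O./X./XX]: 2 plies

p1 X@[OO/O./X./XX]: (1,1)[OO/OX/X./XX]+0* (2,1)[OO/O./XX/XX]+0
p2 O@[OO/OX/X./XX]: (2,1)[OO/OX/XO/XX]+0*
p3 X@[OO/OX/XO/XX] terminal +0; root [OO/O./X./XX] d12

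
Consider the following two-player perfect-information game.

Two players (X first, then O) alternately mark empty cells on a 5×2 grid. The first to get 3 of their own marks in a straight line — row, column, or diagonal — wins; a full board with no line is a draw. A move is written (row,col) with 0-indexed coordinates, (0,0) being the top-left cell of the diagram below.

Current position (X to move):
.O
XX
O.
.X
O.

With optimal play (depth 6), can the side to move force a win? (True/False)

[.O/XX/O./.X/O.] X move#1: (0,0):-1/XO/XX/O./.X/O., (2,1):+1/.O/XX/OX/.X/O.*, (3,0):+0/.O/XX/O./XX/O., (4,1):-1/.O/XX/O./.X/OX
[.O/XX/OX/.X/O.] end (terminal -1, O#2); searched .O/XX/O./.X/O. to 6

X winning at [.O/XX/O./.X/O.]: True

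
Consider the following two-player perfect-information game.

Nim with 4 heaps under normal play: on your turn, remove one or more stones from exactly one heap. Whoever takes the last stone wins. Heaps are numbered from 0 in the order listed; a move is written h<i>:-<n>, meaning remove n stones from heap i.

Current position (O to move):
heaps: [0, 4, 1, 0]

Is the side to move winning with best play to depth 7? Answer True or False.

O winning at [(0,4,1,0)]: True

[(0,4,1,0)] O move#1: h1:-1:-1/(0,3,1,0), h1:-2:-1/(0,2,1,0), h1:-3:+1/(0,1,1,0)*, h1:-4:-1/(0,0,1,0), h2:-1:-1/(0,4,0,0)
[(0,1,1,0)] X move#2: h1:-1:-1/(0,0,1,0)*, h2:-1:-1/(0,1,0,0)
[(0,0,1,0)] O move#3: h2:-1:+1/(0,0,0,0)*
[(0,0,0,0)] end (terminal -1, X#4); searched (0,4,1,0) to 7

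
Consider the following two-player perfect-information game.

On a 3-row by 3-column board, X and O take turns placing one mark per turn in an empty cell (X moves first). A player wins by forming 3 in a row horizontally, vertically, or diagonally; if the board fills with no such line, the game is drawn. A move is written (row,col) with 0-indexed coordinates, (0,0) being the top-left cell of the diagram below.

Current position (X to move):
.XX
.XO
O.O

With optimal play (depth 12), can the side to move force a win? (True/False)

X winning at [.XX/.XO/O.O]: True

[.XX/.XO/O.O] X move#1: (0,0):+1/XXX/.XO/O.O*, (1,0):-1/.XX/XXO/O.O, (2,1):+1/.XX/.XO/OXO
[XXX/.XO/O.O] end (terminal -1, O#2); searched .XX/.XO/O.O to 12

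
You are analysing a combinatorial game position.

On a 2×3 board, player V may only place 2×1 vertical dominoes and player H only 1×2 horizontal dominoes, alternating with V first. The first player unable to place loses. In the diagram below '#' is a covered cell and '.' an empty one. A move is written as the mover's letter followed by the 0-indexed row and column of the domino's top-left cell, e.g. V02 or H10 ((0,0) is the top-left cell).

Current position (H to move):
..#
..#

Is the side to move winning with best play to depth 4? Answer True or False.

H winning at [..#/..#]: True

ply 1, H at ..#/..# | H00=+1→###/..#*; H10=+1→..#/###
ply 2: ###/..# is terminal -1 (V); from ..#/..# depth 4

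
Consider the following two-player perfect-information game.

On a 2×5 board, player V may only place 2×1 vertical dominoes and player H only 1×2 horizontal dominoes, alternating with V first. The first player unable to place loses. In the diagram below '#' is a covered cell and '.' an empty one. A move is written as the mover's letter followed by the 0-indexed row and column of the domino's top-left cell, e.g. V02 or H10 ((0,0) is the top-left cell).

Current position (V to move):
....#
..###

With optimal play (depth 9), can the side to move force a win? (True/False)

p1 V@[....#/..###]: V00[#...#/#.###]-1 V01[.#..#/.####]+1*
p2 H@[.#..#/.####]: H02[.####/.####]-1*
p3 V@[.####/.####]: V00[#####/#####]+1*
p4 H@[#####/#####] terminal -1; root [....#/..###] d9

V winning at [....#/..###]: True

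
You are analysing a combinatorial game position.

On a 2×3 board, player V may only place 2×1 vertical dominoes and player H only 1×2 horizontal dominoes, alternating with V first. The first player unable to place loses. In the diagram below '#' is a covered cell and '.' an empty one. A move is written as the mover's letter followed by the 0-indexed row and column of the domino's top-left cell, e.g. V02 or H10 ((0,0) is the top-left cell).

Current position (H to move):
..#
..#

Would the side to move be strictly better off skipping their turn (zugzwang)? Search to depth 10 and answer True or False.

zugzwang(..#/..#, H) = False

p1 H@[..#/..#]: H00[###/..#]+1* H10[..#/###]+1
p2 V@[###/..#] terminal -1; root [..#/..#] d10
pass branch (V moves first from the same position):
  | p1 V@[..#/..#]: V00[#.#/#.#]+1* V01[.##/.##]+1
  | p2 H@[#.#/#.#] terminal -1; root [..#/..#] d10
H moving scores +1; H passing scores -1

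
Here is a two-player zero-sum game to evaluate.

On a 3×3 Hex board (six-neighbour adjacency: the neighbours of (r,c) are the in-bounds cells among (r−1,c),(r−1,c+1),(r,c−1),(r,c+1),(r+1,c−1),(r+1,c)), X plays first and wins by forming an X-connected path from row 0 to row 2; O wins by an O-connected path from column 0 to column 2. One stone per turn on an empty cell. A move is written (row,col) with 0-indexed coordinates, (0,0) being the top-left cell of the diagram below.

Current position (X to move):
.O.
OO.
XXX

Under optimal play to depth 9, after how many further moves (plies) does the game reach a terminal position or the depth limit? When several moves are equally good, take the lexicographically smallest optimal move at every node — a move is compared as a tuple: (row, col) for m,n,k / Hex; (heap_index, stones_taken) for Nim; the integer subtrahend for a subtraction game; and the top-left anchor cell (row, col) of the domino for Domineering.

PV length from [.O./OO./XXX]: 2 plies

p1 X@[.O./OO./XXX]: (0,0)[XO./OO./XXX]-1* (0,2)[.OX/OO./XXX]-1 (1,2)[.O./OOX/XXX]-1
p2 O@[XO./OO./XXX]: (0,2)[XOO/OO./XXX]+1* (1,2)[XO./OOO/XXX]+1
p3 X@[XOO/OO./XXX] terminal -1; root [.O./OO./XXX] d9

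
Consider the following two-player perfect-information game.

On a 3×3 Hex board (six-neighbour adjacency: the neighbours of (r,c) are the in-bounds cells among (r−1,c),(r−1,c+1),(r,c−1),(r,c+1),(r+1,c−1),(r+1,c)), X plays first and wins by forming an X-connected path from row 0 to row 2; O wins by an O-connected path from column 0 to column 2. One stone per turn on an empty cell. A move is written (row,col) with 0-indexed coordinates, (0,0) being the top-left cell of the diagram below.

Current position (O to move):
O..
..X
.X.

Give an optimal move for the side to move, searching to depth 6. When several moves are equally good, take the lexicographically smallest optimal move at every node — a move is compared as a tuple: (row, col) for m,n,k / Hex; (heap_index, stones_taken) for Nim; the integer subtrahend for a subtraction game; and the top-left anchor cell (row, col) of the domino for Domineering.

p1 O@[O../..X/.X.]: (0,1)[OO./..X/.X.]-1 (0,2)[O.O/..X/.X.]+1* (1,0)[O../O.X/.X.]-1 (1,1)[O../.OX/.X.]-1 (2,0)[O../..X/OX.]-1 (2,2)[O../..X/.XO]-1
p2 X@[O.O/..X/.X.]: (0,1)[OXO/..X/.X.]-1* (1,0)[O.O/X.X/.X.]-1 (1,1)[O.O/.XX/.X.]-1 (2,0)[O.O/..X/XX.]-1 (2,2)[O.O/..X/.XX]-1
p3 O@[OXO/..X/.X.]: (1,0)[OXO/O.X/.X.]-1 (1,1)[OXO/.OX/.X.]+1* (2,0)[OXO/..X/OX.]-1 (2,2)[OXO/..X/.XO]-1
p4 X@[OXO/.OX/.X.]: (1,0)[OXO/XOX/.X.]-1* (2,0)[OXO/.OX/XX.]-1 (2,2)[OXO/.OX/.XX]-1
p5 O@[OXO/XOX/.X.]: (2,0)[OXO/XOX/OX.]+1* (2,2)[OXO/XOX/.XO]-1
p6 X@[OXO/XOX/OX.] terminal -1; root [O../..X/.X.] d6

O's best at [O../..X/.X.]: (0,2)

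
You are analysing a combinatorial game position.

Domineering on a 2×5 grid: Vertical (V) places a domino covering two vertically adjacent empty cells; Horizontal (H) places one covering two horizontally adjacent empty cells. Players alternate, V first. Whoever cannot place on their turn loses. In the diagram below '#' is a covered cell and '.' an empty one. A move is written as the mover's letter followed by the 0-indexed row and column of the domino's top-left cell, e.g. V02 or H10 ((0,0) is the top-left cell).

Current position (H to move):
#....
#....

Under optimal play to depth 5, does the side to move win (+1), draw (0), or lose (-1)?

[#..../#....] H move#1: H01:-1/###../#...., H02:+1/#.##./#....*, H03:-1/#..##/#...., H11:-1/#..../###.., H12:+1/#..../#.##., H13:-1/#..../#..##
[#.##./#....] V move#2: V01:-1/####./##...*, V04:-1/#.###/#...#
[####./##...] H move#3: H12:-1/####./####., H13:+1/####./##.##*
[####./##.##] end (terminal -1, V#4); searched #..../#.... to 5

value(#..../#...., H) = +1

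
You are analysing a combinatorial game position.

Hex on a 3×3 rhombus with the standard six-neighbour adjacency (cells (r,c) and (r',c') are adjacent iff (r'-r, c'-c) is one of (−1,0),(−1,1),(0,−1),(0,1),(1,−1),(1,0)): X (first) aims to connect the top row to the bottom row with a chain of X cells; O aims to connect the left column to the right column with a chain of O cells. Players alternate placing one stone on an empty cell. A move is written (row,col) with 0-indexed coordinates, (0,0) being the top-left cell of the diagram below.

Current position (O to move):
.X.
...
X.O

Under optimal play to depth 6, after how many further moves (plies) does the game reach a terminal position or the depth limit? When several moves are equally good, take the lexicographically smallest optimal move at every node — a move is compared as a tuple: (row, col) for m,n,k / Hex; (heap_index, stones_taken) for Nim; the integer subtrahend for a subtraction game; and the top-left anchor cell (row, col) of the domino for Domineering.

PV length from [.X./.../X.O]: 4 plies

p1 O@[.X./.../X.O]: (0,0)[OX./.../X.O]-1* (0,2)[.XO/.../X.O]-1 (1,0)[.X./O../X.O]-1 (1,1)[.X./.O./X.O]-1 (1,2)[.X./..O/X.O]-1 (2,1)[.X./.../XOO]-1
p2 X@[OX./.../X.O]: (0,2)[OXX/.../X.O]+1* (1,0)[OX./X../X.O]+1 (1,1)[OX./.X./X.O]+1 (1,2)[OX./..X/X.O]+1 (2,1)[OX./.../XXO]+1
p3 O@[OXX/.../X.O]: (1,0)[OXX/O../X.O]-1* (1,1)[OXX/.O./X.O]-1 (1,2)[OXX/..O/X.O]-1 (2,1)[OXX/.../XOO]-1
p4 X@[OXX/O../X.O]: (1,1)[OXX/OX./X.O]+1* (1,2)[OXX/O.X/X.O]+1 (2,1)[OXX/O../XXO]+1
p5 O@[OXX/OX./X.O] terminal -1; root [.X./.../X.O] d6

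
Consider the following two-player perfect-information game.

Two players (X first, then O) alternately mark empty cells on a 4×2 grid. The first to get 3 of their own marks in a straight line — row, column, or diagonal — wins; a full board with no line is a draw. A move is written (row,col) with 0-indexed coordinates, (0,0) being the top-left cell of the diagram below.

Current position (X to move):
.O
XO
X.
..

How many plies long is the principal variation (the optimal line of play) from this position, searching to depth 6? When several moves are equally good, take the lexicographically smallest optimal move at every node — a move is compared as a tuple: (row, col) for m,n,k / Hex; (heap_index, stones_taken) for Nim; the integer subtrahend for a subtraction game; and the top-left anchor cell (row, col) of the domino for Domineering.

PV length from [.O/XO/X./..]: 1 ply

p1 X@[.O/XO/X./..]: (0,0)[XO/XO/X./..]+1* (2,1)[.O/XO/XX/..]+1 (3,0)[.O/XO/X./X.]+1 (3,1)[.O/XO/X./.X]-1
p2 O@[XO/XO/X./..] terminal -1; root [.O/XO/X./..] d6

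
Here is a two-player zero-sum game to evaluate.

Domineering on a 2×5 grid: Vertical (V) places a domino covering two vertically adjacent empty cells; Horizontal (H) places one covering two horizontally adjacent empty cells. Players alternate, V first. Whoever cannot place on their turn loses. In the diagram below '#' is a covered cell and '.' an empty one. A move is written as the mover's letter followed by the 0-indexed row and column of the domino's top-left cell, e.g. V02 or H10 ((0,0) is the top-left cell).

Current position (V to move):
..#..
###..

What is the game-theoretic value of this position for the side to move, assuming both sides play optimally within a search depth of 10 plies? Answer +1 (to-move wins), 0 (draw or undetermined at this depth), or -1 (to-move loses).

value(..#../###.., V) = +1

[..#../###..] V move#1: V03:+1/..##./####.*, V04:+1/..#.#/###.#
[..##./####.] H move#2: H00:-1/####./####.*
[####./####.] V move#3: V04:+1/#####/#####*
[#####/#####] end (terminal -1, H#4); searched ..#../###.. to 10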